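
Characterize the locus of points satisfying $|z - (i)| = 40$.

|z - z0| = r describes a circle centered at z0 with radius r
Here z0 = i and r = 40
Locus: Circle centered at (0, 1) with radius 40


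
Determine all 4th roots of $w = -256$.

|w| = 256, arg(w) = 180°
Root modulus = 256^(1/4) = 4
Root arguments: θ_k = (180° + 360°k)/4 for k = 0, 1, ..., 3
Roots: 2*sqrt(2) + 2*sqrt(2)i, -2*sqrt(2) + 2*sqrt(2)i, -2*sqrt(2) - 2*sqrt(2)i, 2*sqrt(2) - 2*sqrt(2)i


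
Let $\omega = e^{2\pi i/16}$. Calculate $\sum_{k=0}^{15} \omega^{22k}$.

Let ζ = ω^22 = e^(2πi·22/16). Since 16 ∤ 22, ζ ≠ 1.
Sum = Σ_{k=0}^{15} ζ^k = (ζ^16 - 1)/(ζ - 1) = (ω^{22·16} - 1)/(ζ - 1) = (1 - 1)/(ζ - 1) = 0


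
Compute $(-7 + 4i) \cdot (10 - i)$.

(a1*a2 - b1*b2) + (a1*b2 + b1*a2)i
= (-70 - (-4)) + (7 + 40)i
= -66 + 47i


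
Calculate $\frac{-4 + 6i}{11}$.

Divisor is real, so divide each part by 11:
= -4/11 + (6/11)i


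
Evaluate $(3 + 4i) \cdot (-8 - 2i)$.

(a1*a2 - b1*b2) + (a1*b2 + b1*a2)i
= (-24 - (-8)) + (-6 + (-32))i
= -16 - 38i


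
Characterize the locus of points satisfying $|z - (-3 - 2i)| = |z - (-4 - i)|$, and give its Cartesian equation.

|z - z1| = |z - z2| means z is equidistant from z1 and z2,
i.e. the perpendicular bisector of the segment from (-3, -2) to (-4, -1) (midpoint (-7/2, -3/2)).
With z = x + yi, square both sides:
(x - (-3))^2 + (y - (-2))^2 = (x - (-4))^2 + (y - (-1))^2
The x^2 and y^2 terms cancel: -2x + 2y = 17 - 13 = 4
Simplify: x - y = -2
Locus: Perpendicular bisector of the segment from (-3, -2) to (-4, -1): the line x - y = -2


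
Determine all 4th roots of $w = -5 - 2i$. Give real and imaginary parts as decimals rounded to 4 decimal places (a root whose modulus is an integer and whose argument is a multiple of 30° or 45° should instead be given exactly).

|w| = sqrt(29) ≈ 5.385165, arg(w) ≈ 201.801409°
Root modulus = sqrt(29)^(1/4) ≈ 1.523350
Root arguments: θ_k = (arg(w) + 360°k)/4 for k = 0, 1, ..., 3
Compute each root as (root modulus)(cos θ_k + i sin θ_k) using full-precision intermediates, then round to 4 decimal places.
Roots: 0.9700 + 1.1746i, -1.1746 + 0.9700i, -0.9700 - 1.1746i, 1.1746 - 0.9700i


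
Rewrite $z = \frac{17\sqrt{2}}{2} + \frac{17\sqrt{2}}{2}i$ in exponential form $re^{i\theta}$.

r = |z| = sqrt((17*sqrt(2)/2)^2 + (17*sqrt(2)/2)^2) = sqrt(289/2 + 289/2) = sqrt(289) = 17
θ = arctan(b/a) = arctan(12.0208/12.0208) (quadrant-adjusted) = 45° = π/4
z = 17e^(i*π/4)


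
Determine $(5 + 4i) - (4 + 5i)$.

(5 - 4) + (4 - 5)i = 1 - i


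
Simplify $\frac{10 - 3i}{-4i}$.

Multiply numerator and denominator by conjugate (4i):
= (10 - 3i)(4i) / (0^2 + (-4)^2)
= (12 + 40i) / 16
Divide through by 4: (3 + 10i) / 4
= 3/4 + (5/2)i


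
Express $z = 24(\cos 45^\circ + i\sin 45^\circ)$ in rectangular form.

a = r cos θ = 24 * sqrt(2)/2 = 12*sqrt(2)
b = r sin θ = 24 * sqrt(2)/2 = 12*sqrt(2)
z = 12*sqrt(2) + 12*sqrt(2)i


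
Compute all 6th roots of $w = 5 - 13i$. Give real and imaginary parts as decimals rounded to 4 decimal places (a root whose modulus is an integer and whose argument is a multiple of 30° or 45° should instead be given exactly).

|w| = sqrt(194) ≈ 13.928388, arg(w) ≈ 291.037511°
Root modulus = sqrt(194)^(1/6) ≈ 1.551137
Root arguments: θ_k = (arg(w) + 360°k)/6 for k = 0, 1, ..., 5
Compute each root as (root modulus)(cos θ_k + i sin θ_k) using full-precision intermediates, then round to 4 decimal places.
Roots: 1.0277 + 1.1618i, -0.4923 + 1.4709i, -1.5200 + 0.3091i, -1.0277 - 1.1618i, 0.4923 - 1.4709i, 1.5200 - 0.3091i


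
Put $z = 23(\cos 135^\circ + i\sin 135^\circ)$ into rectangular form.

a = r cos θ = 23 * -sqrt(2)/2 = -23*sqrt(2)/2
b = r sin θ = 23 * sqrt(2)/2 = 23*sqrt(2)/2
z = -23*sqrt(2)/2 + (23*sqrt(2)/2)i


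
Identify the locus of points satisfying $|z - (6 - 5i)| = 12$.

|z - z0| = r describes a circle centered at z0 with radius r
Here z0 = 6 - 5i and r = 12
Locus: Circle centered at (6, -5) with radius 12


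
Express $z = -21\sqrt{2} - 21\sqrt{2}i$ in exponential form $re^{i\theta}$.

r = |z| = sqrt((-21*sqrt(2))^2 + (-21*sqrt(2))^2) = sqrt(882 + 882) = sqrt(1764) = 42
θ = arctan(b/a) = arctan(-29.6985/-29.6985) (quadrant-adjusted) = -135° = -3π/4
z = 42e^(-i*3π/4)


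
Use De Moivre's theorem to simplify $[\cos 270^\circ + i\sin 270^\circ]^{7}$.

By De Moivre: z^n = r^n(cos(nθ) + i sin(nθ))
= 1^7(cos(7*270°) + i sin(7*270°))
= 1(cos 90° + i sin 90°)
= i


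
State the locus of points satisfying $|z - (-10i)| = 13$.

|z - z0| = r describes a circle centered at z0 with radius r
Here z0 = -10i and r = 13
Locus: Circle centered at (0, -10) with radius 13


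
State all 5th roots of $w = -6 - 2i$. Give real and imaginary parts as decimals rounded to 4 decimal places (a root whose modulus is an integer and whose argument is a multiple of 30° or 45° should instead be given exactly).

|w| = sqrt(40) ≈ 6.324555, arg(w) ≈ 198.434949°
Root modulus = sqrt(40)^(1/5) ≈ 1.446126
Root arguments: θ_k = (arg(w) + 360°k)/5 for k = 0, 1, ..., 4
Compute each root as (root modulus)(cos θ_k + i sin θ_k) using full-precision intermediates, then round to 4 decimal places.
Roots: 1.1129 + 0.9235i, -0.5344 + 1.3438i, -1.4431 - 0.0930i, -0.3575 - 1.4012i, 1.2222 - 0.7730i


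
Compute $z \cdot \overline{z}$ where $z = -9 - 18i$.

z * conjugate(z) = |z|^2 = a^2 + b^2
= (-9)^2 + (-18)^2 = 405


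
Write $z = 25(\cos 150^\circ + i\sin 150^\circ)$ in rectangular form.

a = r cos θ = 25 * -sqrt(3)/2 = -25*sqrt(3)/2
b = r sin θ = 25 * 1/2 = 25/2
z = -25*sqrt(3)/2 + (25/2)i


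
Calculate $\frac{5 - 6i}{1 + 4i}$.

Multiply numerator and denominator by conjugate (1 - 4i):
= (5 - 6i)(1 - 4i) / (1^2 + 4^2)
= (-19 - 26i) / 17
= -19/17 - (26/17)i


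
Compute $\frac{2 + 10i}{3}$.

Divisor is real, so divide each part by 3:
= 2/3 + (10/3)i


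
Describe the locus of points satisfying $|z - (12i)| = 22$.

|z - z0| = r describes a circle centered at z0 with radius r
Here z0 = 12i and r = 22
Locus: Circle centered at (0, 12) with radius 22


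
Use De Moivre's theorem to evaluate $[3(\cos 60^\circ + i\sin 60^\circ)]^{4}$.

By De Moivre: z^n = r^n(cos(nθ) + i sin(nθ))
= 3^4(cos(4*60°) + i sin(4*60°))
= 81(cos 240° + i sin 240°)
= -81/2 - (81*sqrt(3)/2)i


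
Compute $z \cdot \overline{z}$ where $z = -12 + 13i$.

z * conjugate(z) = |z|^2 = a^2 + b^2
= (-12)^2 + 13^2 = 313


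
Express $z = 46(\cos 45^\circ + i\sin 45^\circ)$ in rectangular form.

a = r cos θ = 46 * sqrt(2)/2 = 23*sqrt(2)
b = r sin θ = 46 * sqrt(2)/2 = 23*sqrt(2)
z = 23*sqrt(2) + 23*sqrt(2)i


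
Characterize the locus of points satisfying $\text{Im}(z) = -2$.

Im(z) = y where z = x + yi; the equation y = -2 is satisfied by all points with that y-coordinate
Locus: Horizontal line y = -2


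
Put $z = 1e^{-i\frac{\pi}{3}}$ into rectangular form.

a = r cos θ = 1 * 1/2 = 1/2
b = r sin θ = 1 * -sqrt(3)/2 = -sqrt(3)/2
z = 1/2 - (sqrt(3)/2)i


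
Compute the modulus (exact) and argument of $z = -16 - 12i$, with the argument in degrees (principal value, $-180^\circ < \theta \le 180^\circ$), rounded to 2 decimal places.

|z| = sqrt((-16)^2 + (-12)^2) = 20
arg(z) = arctan(b/a) = arctan(-12/-16) (quadrant-adjusted) = -143.13°


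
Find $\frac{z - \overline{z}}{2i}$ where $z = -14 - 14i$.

z - conjugate(z) = 2bi
(z - conjugate(z))/(2i) = 2bi/(2i) = b = -14


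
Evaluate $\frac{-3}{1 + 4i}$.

Multiply numerator and denominator by conjugate (1 - 4i):
= (-3)(1 - 4i) / (1^2 + 4^2)
= (-3 + 12i) / 17
= -3/17 + (12/17)i


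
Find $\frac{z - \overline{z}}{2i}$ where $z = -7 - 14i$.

z - conjugate(z) = 2bi
(z - conjugate(z))/(2i) = 2bi/(2i) = b = -14


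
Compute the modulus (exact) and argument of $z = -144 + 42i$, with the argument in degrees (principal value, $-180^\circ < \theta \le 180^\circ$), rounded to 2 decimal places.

|z| = sqrt((-144)^2 + 42^2) = 150
arg(z) = arctan(b/a) = arctan(42/-144) (quadrant-adjusted) = 163.74°


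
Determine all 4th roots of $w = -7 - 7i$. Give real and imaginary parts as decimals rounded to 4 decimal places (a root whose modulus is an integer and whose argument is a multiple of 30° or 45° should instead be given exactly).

|w| = sqrt(98) ≈ 9.899495, arg(w) = 225°
Root modulus = sqrt(98)^(1/4) ≈ 1.773794
Root arguments: θ_k = (225° + 360°k)/4 for k = 0, 1, ..., 3
Compute each root as (root modulus)(cos θ_k + i sin θ_k) using full-precision intermediates, then round to 4 decimal places.
Roots: 0.9855 + 1.4749i, -1.4749 + 0.9855i, -0.9855 - 1.4749i, 1.4749 - 0.9855i


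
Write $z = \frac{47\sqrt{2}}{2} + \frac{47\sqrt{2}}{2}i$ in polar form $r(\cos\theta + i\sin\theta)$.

r = |z| = sqrt(a^2 + b^2) = sqrt((47*sqrt(2)/2)^2 + (47*sqrt(2)/2)^2) = sqrt(2209/2 + 2209/2) = sqrt(2209) = 47
θ = arctan(b/a) = arctan(33.234/33.234) (quadrant-adjusted) = 45°
z = 47(cos 45° + i sin 45°)


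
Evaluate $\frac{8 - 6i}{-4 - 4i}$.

Multiply numerator and denominator by conjugate (-4 + 4i):
= (8 - 6i)(-4 + 4i) / ((-4)^2 + (-4)^2)
= (-8 + 56i) / 32
Divide through by 8: (-1 + 7i) / 4
= -1/4 + (7/4)i


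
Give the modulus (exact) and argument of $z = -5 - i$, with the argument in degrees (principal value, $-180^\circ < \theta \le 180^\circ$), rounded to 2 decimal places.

|z| = sqrt((-5)^2 + (-1)^2) = sqrt(26)
arg(z) = arctan(b/a) = arctan(-1/-5) (quadrant-adjusted) = -168.69°


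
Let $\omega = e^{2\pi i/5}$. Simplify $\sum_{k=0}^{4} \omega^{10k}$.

Since 5 divides 10, ω^10 = (ω^5)^2 = 1^2 = 1, so every term is 1.
Sum = 5 · 1 = 5


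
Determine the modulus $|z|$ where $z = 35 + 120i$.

|z| = sqrt(a^2 + b^2) = sqrt(35^2 + 120^2) = sqrt(15625) = 125


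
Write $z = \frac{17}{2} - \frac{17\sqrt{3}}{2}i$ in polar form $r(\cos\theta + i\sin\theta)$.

r = |z| = sqrt(a^2 + b^2) = sqrt((17/2)^2 + (-17*sqrt(3)/2)^2) = sqrt(289/4 + 867/4) = sqrt(289) = 17
θ = arctan(b/a) = arctan(-14.7224/8.5) (quadrant-adjusted) = 300°
z = 17(cos 300° + i sin 300°)


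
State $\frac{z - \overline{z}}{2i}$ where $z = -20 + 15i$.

z - conjugate(z) = 2bi
(z - conjugate(z))/(2i) = 2bi/(2i) = b = 15


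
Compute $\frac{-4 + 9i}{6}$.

Divisor is real, so divide each part by 6:
= -2/3 + (3/2)i


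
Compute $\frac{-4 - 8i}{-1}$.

Divisor is real, so divide each part by -1:
= 4 + 8i


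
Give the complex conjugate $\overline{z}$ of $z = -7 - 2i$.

If z = a + bi, then conjugate(z) = a - bi
conjugate(-7 - 2i) = -7 + 2i


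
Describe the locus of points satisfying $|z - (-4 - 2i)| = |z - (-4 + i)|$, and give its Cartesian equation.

|z - z1| = |z - z2| means z is equidistant from z1 and z2,
i.e. the perpendicular bisector of the segment from (-4, -2) to (-4, 1) (midpoint (-4, -1/2)).
With z = x + yi, square both sides:
(x - (-4))^2 + (y - (-2))^2 = (x - (-4))^2 + (y - 1)^2
The x^2 and y^2 terms cancel: 0x + 6y = 17 - 20 = -3
Simplify: y = -1/2
Locus: Perpendicular bisector of the segment from (-4, -2) to (-4, 1): the line y = -1/2


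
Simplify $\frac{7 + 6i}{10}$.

Divisor is real, so divide each part by 10:
= 7/10 + (3/5)i


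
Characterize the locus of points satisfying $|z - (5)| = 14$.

|z - z0| = r describes a circle centered at z0 with radius r
Here z0 = 5 and r = 14
Locus: Circle centered at (5, 0) with radius 14


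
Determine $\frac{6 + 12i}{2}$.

Divisor is real, so divide each part by 2:
= 3 + 6i


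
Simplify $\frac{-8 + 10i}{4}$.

Divisor is real, so divide each part by 4:
= -2 + (5/2)i


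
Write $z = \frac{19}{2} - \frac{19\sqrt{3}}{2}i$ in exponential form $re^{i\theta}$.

r = |z| = sqrt((19/2)^2 + (-19*sqrt(3)/2)^2) = sqrt(361/4 + 1083/4) = sqrt(361) = 19
θ = arctan(b/a) = arctan(-16.4545/9.5) (quadrant-adjusted) = -60° = -π/3
z = 19e^(-i*π/3)


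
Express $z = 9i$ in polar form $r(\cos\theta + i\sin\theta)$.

r = |z| = sqrt(a^2 + b^2) = sqrt((0)^2 + (9)^2) = sqrt(0 + 81) = sqrt(81) = 9
a = 0 and b > 0, so z lies on the positive imaginary axis: θ = 90°
z = 9(cos 90° + i sin 90°)


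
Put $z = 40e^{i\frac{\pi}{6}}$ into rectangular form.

a = r cos θ = 40 * sqrt(3)/2 = 20*sqrt(3)
b = r sin θ = 40 * 1/2 = 20
z = 20*sqrt(3) + 20i


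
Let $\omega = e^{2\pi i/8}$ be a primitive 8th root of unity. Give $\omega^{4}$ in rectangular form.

ω^4 = e^(2πi·4/8) = e^(i·1π)
= cos(1π) + i sin(1π)
= -1


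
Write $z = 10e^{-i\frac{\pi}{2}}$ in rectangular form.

a = r cos θ = 10 * 0 = 0
b = r sin θ = 10 * -1 = -10
z = -10i


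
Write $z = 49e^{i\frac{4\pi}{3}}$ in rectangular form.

a = r cos θ = 49 * -1/2 = -49/2
b = r sin θ = 49 * -sqrt(3)/2 = -49*sqrt(3)/2
z = -49/2 - (49*sqrt(3)/2)i


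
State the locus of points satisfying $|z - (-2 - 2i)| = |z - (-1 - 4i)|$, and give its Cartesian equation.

|z - z1| = |z - z2| means z is equidistant from z1 and z2,
i.e. the perpendicular bisector of the segment from (-2, -2) to (-1, -4) (midpoint (-3/2, -3)).
With z = x + yi, square both sides:
(x - (-2))^2 + (y - (-2))^2 = (x - (-1))^2 + (y - (-4))^2
The x^2 and y^2 terms cancel: 2x + (-4)y = 17 - 8 = 9
Simplify: 2x - 4y = 9
Locus: Perpendicular bisector of the segment from (-2, -2) to (-1, -4): the line 2x - 4y = 9


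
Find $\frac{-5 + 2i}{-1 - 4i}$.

Multiply numerator and denominator by conjugate (-1 + 4i):
= (-5 + 2i)(-1 + 4i) / ((-1)^2 + (-4)^2)
= (-3 - 22i) / 17
= -3/17 - (22/17)i


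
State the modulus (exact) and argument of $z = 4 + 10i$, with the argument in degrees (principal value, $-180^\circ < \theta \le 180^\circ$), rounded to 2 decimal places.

|z| = sqrt(4^2 + 10^2) = sqrt(116)
arg(z) = arctan(b/a) = arctan(10/4) (quadrant-adjusted) = 68.20°


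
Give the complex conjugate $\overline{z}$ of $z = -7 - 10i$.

If z = a + bi, then conjugate(z) = a - bi
conjugate(-7 - 10i) = -7 + 10i


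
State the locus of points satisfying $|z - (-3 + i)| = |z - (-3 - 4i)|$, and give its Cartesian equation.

|z - z1| = |z - z2| means z is equidistant from z1 and z2,
i.e. the perpendicular bisector of the segment from (-3, 1) to (-3, -4) (midpoint (-3, -3/2)).
With z = x + yi, square both sides:
(x - (-3))^2 + (y - 1)^2 = (x - (-3))^2 + (y - (-4))^2
The x^2 and y^2 terms cancel: 0x + (-10)y = 25 - 10 = 15
Simplify: y = -3/2
Locus: Perpendicular bisector of the segment from (-3, 1) to (-3, -4): the line y = -3/2


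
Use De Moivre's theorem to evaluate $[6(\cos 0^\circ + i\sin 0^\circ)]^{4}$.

By De Moivre: z^n = r^n(cos(nθ) + i sin(nθ))
= 6^4(cos(4*0°) + i sin(4*0°))
= 1296(cos 0° + i sin 0°)
= 1296


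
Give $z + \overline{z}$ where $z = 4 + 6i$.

z + conjugate(z) = (a + bi) + (a - bi) = 2a
= 2 * 4 = 8


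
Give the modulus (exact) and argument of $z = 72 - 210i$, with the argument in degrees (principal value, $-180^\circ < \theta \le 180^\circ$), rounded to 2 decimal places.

|z| = sqrt(72^2 + (-210)^2) = 222
arg(z) = arctan(b/a) = arctan(-210/72) (quadrant-adjusted) = -71.08°


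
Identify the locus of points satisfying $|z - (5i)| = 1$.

|z - z0| = r describes a circle centered at z0 with radius r
Here z0 = 5i and r = 1
Locus: Circle centered at (0, 5) with radius 1


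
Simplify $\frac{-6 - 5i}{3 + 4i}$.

Multiply numerator and denominator by conjugate (3 - 4i):
= (-6 - 5i)(3 - 4i) / (3^2 + 4^2)
= (-38 + 9i) / 25
= -38/25 + (9/25)i


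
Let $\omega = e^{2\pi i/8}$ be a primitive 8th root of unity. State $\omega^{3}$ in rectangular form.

ω^3 = e^(2πi·3/8) = e^(i·3π/4)
= cos(3π/4) + i sin(3π/4)
= -sqrt(2)/2 + (sqrt(2)/2)i


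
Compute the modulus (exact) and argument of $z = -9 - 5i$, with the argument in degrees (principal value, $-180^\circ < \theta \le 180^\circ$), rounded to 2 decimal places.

|z| = sqrt((-9)^2 + (-5)^2) = sqrt(106)
arg(z) = arctan(b/a) = arctan(-5/-9) (quadrant-adjusted) = -150.95°


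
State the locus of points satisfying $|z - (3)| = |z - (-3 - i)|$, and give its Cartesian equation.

|z - z1| = |z - z2| means z is equidistant from z1 and z2,
i.e. the perpendicular bisector of the segment from (3, 0) to (-3, -1) (midpoint (0, -1/2)).
With z = x + yi, square both sides:
(x - 3)^2 + (y - 0)^2 = (x - (-3))^2 + (y - (-1))^2
The x^2 and y^2 terms cancel: -12x + (-2)y = 10 - 9 = 1
Simplify: 12x + 2y = -1
Locus: Perpendicular bisector of the segment from (3, 0) to (-3, -1): the line 12x + 2y = -1


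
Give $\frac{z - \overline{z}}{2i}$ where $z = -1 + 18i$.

z - conjugate(z) = 2bi
(z - conjugate(z))/(2i) = 2bi/(2i) = b = 18


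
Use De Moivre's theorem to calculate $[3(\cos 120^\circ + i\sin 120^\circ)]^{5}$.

By De Moivre: z^n = r^n(cos(nθ) + i sin(nθ))
= 3^5(cos(5*120°) + i sin(5*120°))
= 243(cos 240° + i sin 240°)
= -243/2 - (243*sqrt(3)/2)i


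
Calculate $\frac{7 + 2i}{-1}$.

Divisor is real, so divide each part by -1:
= -7 - 2i


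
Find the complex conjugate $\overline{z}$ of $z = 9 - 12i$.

If z = a + bi, then conjugate(z) = a - bi
conjugate(9 - 12i) = 9 + 12i


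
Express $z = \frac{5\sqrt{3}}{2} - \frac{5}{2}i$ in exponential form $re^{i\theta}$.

r = |z| = sqrt((5*sqrt(3)/2)^2 + (-5/2)^2) = sqrt(75/4 + 25/4) = sqrt(25) = 5
θ = arctan(b/a) = arctan(-2.5/4.3301) (quadrant-adjusted) = -30° = -π/6
z = 5e^(-i*π/6)


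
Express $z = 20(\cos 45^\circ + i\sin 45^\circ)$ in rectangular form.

a = r cos θ = 20 * sqrt(2)/2 = 10*sqrt(2)
b = r sin θ = 20 * sqrt(2)/2 = 10*sqrt(2)
z = 10*sqrt(2) + 10*sqrt(2)i


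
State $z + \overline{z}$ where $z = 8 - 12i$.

z + conjugate(z) = (a + bi) + (a - bi) = 2a
= 2 * 8 = 16


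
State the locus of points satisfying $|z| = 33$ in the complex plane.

|z| = 33 means sqrt(x^2 + y^2) = 33
This is a circle of radius 33 centered at the origin


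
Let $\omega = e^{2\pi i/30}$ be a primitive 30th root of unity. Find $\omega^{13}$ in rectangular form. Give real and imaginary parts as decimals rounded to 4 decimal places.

ω^13 = e^(2πi·13/30) = e^(i·13π/15)
= cos(13π/15) + i sin(13π/15)
= -0.9135 + 0.4067i


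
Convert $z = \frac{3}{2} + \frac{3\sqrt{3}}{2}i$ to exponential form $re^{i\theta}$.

r = |z| = sqrt((3/2)^2 + (3*sqrt(3)/2)^2) = sqrt(9/4 + 27/4) = sqrt(9) = 3
θ = arctan(b/a) = arctan(2.5981/1.5) (quadrant-adjusted) = 60° = π/3
z = 3e^(i*π/3)


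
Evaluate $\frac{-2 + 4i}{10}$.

Divisor is real, so divide each part by 10:
= -1/5 + (2/5)i


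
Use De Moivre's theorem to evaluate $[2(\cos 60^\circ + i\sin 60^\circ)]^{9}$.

By De Moivre: z^n = r^n(cos(nθ) + i sin(nθ))
= 2^9(cos(9*60°) + i sin(9*60°))
= 512(cos 180° + i sin 180°)
= -512


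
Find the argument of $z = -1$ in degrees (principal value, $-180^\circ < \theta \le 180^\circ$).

b = 0 and a < 0, so z lies on the negative real axis: θ = 180°


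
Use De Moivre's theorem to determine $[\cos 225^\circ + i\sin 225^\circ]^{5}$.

By De Moivre: z^n = r^n(cos(nθ) + i sin(nθ))
= 1^5(cos(5*225°) + i sin(5*225°))
= 1(cos 45° + i sin 45°)
= sqrt(2)/2 + (sqrt(2)/2)i


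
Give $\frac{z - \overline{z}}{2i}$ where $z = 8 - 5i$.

z - conjugate(z) = 2bi
(z - conjugate(z))/(2i) = 2bi/(2i) = b = -5


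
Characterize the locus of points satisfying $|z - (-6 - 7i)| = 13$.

|z - z0| = r describes a circle centered at z0 with radius r
Here z0 = -6 - 7i and r = 13
Locus: Circle centered at (-6, -7) with radius 13


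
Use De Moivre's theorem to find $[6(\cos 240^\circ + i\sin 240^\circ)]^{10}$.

By De Moivre: z^n = r^n(cos(nθ) + i sin(nθ))
= 6^10(cos(10*240°) + i sin(10*240°))
= 60466176(cos 240° + i sin 240°)
= -30233088 - 30233088*sqrt(3)i


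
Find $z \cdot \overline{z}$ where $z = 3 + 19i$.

z * conjugate(z) = |z|^2 = a^2 + b^2
= 3^2 + 19^2 = 370


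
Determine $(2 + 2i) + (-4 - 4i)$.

(2 + (-4)) + (2 + (-4))i = -2 - 2i


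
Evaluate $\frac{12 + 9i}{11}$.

Divisor is real, so divide each part by 11:
= 12/11 + (9/11)i


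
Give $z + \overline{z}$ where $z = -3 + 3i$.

z + conjugate(z) = (a + bi) + (a - bi) = 2a
= 2 * (-3) = -6


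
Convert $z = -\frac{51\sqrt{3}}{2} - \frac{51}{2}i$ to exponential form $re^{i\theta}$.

r = |z| = sqrt((-51*sqrt(3)/2)^2 + (-51/2)^2) = sqrt(7803/4 + 2601/4) = sqrt(2601) = 51
θ = arctan(b/a) = arctan(-25.5/-44.1673) (quadrant-adjusted) = 210° = 7π/6
z = 51e^(i*7π/6)


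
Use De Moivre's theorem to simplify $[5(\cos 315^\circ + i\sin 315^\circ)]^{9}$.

By De Moivre: z^n = r^n(cos(nθ) + i sin(nθ))
= 5^9(cos(9*315°) + i sin(9*315°))
= 1953125(cos 315° + i sin 315°)
= 1953125*sqrt(2)/2 - (1953125*sqrt(2)/2)i


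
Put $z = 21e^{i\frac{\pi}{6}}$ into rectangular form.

a = r cos θ = 21 * sqrt(3)/2 = 21*sqrt(3)/2
b = r sin θ = 21 * 1/2 = 21/2
z = 21*sqrt(3)/2 + (21/2)i


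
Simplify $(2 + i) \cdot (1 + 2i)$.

(a1*a2 - b1*b2) + (a1*b2 + b1*a2)i
= (2 - 2) + (4 + 1)i
= 5i


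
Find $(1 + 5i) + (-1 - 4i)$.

(1 + (-1)) + (5 + (-4))i = i


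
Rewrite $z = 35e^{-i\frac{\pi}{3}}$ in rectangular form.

a = r cos θ = 35 * 1/2 = 35/2
b = r sin θ = 35 * -sqrt(3)/2 = -35*sqrt(3)/2
z = 35/2 - (35*sqrt(3)/2)i


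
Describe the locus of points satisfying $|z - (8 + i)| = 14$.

|z - z0| = r describes a circle centered at z0 with radius r
Here z0 = 8 + i and r = 14
Locus: Circle centered at (8, 1) with radius 14


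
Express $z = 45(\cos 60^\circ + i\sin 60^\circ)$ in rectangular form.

a = r cos θ = 45 * 1/2 = 45/2
b = r sin θ = 45 * sqrt(3)/2 = 45*sqrt(3)/2
z = 45/2 + (45*sqrt(3)/2)i


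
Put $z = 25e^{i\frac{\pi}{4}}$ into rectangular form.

a = r cos θ = 25 * sqrt(2)/2 = 25*sqrt(2)/2
b = r sin θ = 25 * sqrt(2)/2 = 25*sqrt(2)/2
z = 25*sqrt(2)/2 + (25*sqrt(2)/2)i


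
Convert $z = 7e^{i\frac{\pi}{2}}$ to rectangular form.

a = r cos θ = 7 * 0 = 0
b = r sin θ = 7 * 1 = 7
z = 7i


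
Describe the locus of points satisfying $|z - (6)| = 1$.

|z - z0| = r describes a circle centered at z0 with radius r
Here z0 = 6 and r = 1
Locus: Circle centered at (6, 0) with radius 1


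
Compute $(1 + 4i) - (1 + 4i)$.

(1 - 1) + (4 - 4)i = 0


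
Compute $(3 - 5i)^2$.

(a + bi)^2 = a^2 - b^2 + 2abi
= 3^2 - (-5)^2 + 2*3*(-5)i
= -16 - 30i


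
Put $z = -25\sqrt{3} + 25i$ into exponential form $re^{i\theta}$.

r = |z| = sqrt((-25*sqrt(3))^2 + (25)^2) = sqrt(1875 + 625) = sqrt(2500) = 50
θ = arctan(b/a) = arctan(25/-43.3013) (quadrant-adjusted) = 150° = 5π/6
z = 50e^(i*5π/6)


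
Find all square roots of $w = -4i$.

|w| = 4, arg(w) = 270°
Root modulus = 4^(1/2) = 2
Root arguments: θ_k = (270° + 360°k)/2 for k = 0, 1, ..., 1
Roots: -sqrt(2) + sqrt(2)i, sqrt(2) - sqrt(2)i


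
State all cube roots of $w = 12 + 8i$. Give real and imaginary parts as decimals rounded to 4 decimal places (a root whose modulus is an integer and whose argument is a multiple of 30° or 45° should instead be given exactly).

|w| = sqrt(208) ≈ 14.422205, arg(w) ≈ 33.690068°
Root modulus = sqrt(208)^(1/3) ≈ 2.434131
Root arguments: θ_k = (arg(w) + 360°k)/3 for k = 0, 1, ..., 2
Compute each root as (root modulus)(cos θ_k + i sin θ_k) using full-precision intermediates, then round to 4 decimal places.
Roots: 2.3875 + 0.4740i, -1.6043 + 1.8306i, -0.7832 - 2.3047i


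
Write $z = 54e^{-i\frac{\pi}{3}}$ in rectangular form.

a = r cos θ = 54 * 1/2 = 27
b = r sin θ = 54 * -sqrt(3)/2 = -27*sqrt(3)
z = 27 - 27*sqrt(3)i


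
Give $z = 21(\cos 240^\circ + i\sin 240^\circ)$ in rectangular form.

a = r cos θ = 21 * -1/2 = -21/2
b = r sin θ = 21 * -sqrt(3)/2 = -21*sqrt(3)/2
z = -21/2 - (21*sqrt(3)/2)i


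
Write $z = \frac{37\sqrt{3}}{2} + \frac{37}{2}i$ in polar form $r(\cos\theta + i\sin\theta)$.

r = |z| = sqrt(a^2 + b^2) = sqrt((37*sqrt(3)/2)^2 + (37/2)^2) = sqrt(4107/4 + 1369/4) = sqrt(1369) = 37
θ = arctan(b/a) = arctan(18.5/32.0429) (quadrant-adjusted) = 30°
z = 37(cos 30° + i sin 30°)


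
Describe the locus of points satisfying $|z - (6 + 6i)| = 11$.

|z - z0| = r describes a circle centered at z0 with radius r
Here z0 = 6 + 6i and r = 11
Locus: Circle centered at (6, 6) with radius 11


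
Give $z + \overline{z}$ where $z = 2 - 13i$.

z + conjugate(z) = (a + bi) + (a - bi) = 2a
= 2 * 2 = 4


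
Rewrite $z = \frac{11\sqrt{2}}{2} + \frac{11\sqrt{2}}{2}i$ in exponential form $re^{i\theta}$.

r = |z| = sqrt((11*sqrt(2)/2)^2 + (11*sqrt(2)/2)^2) = sqrt(121/2 + 121/2) = sqrt(121) = 11
θ = arctan(b/a) = arctan(7.7782/7.7782) (quadrant-adjusted) = 45° = π/4
z = 11e^(i*π/4)


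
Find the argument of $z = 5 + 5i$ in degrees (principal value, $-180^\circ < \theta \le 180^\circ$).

θ = arctan(b/a) = arctan(5/5) (quadrant-adjusted) = 45°


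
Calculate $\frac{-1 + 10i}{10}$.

Divisor is real, so divide each part by 10:
= -1/10 + i


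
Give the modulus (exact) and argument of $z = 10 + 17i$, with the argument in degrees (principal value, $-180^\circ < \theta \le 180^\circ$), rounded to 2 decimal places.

|z| = sqrt(10^2 + 17^2) = sqrt(389)
arg(z) = arctan(b/a) = arctan(17/10) (quadrant-adjusted) = 59.53°


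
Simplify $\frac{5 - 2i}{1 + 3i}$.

Multiply numerator and denominator by conjugate (1 - 3i):
= (5 - 2i)(1 - 3i) / (1^2 + 3^2)
= (-1 - 17i) / 10
= -1/10 - (17/10)i


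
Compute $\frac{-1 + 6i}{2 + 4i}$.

Multiply numerator and denominator by conjugate (2 - 4i):
= (-1 + 6i)(2 - 4i) / (2^2 + 4^2)
= (22 + 16i) / 20
Divide through by 2: (11 + 8i) / 10
= 11/10 + (4/5)i


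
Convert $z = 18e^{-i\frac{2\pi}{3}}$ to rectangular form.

a = r cos θ = 18 * -1/2 = -9
b = r sin θ = 18 * -sqrt(3)/2 = -9*sqrt(3)
z = -9 - 9*sqrt(3)i


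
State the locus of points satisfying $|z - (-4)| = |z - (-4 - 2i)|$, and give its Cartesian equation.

|z - z1| = |z - z2| means z is equidistant from z1 and z2,
i.e. the perpendicular bisector of the segment from (-4, 0) to (-4, -2) (midpoint (-4, -1)).
With z = x + yi, square both sides:
(x - (-4))^2 + (y - 0)^2 = (x - (-4))^2 + (y - (-2))^2
The x^2 and y^2 terms cancel: 0x + (-4)y = 20 - 16 = 4
Simplify: y = -1
Locus: Perpendicular bisector of the segment from (-4, 0) to (-4, -2): the line y = -1


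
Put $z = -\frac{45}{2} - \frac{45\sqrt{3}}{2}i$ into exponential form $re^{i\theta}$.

r = |z| = sqrt((-45/2)^2 + (-45*sqrt(3)/2)^2) = sqrt(2025/4 + 6075/4) = sqrt(2025) = 45
θ = arctan(b/a) = arctan(-38.9711/-22.5) (quadrant-adjusted) = 240° = 4π/3
z = 45e^(i*4π/3)


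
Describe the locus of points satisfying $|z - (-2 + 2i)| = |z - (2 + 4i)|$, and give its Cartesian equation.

|z - z1| = |z - z2| means z is equidistant from z1 and z2,
i.e. the perpendicular bisector of the segment from (-2, 2) to (2, 4) (midpoint (0, 3)).
With z = x + yi, square both sides:
(x - (-2))^2 + (y - 2)^2 = (x - 2)^2 + (y - 4)^2
The x^2 and y^2 terms cancel: 8x + 4y = 20 - 8 = 12
Simplify: 2x + y = 3
Locus: Perpendicular bisector of the segment from (-2, 2) to (2, 4): the line 2x + y = 3


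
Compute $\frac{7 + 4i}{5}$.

Divisor is real, so divide each part by 5:
= 7/5 + (4/5)i


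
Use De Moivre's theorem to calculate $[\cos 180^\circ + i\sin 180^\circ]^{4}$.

By De Moivre: z^n = r^n(cos(nθ) + i sin(nθ))
= 1^4(cos(4*180°) + i sin(4*180°))
= 1(cos 0° + i sin 0°)
= 1


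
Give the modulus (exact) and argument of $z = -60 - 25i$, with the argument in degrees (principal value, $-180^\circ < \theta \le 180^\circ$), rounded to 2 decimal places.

|z| = sqrt((-60)^2 + (-25)^2) = 65
arg(z) = arctan(b/a) = arctan(-25/-60) (quadrant-adjusted) = -157.38°


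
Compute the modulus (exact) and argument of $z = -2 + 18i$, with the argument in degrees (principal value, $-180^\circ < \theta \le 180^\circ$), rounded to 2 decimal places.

|z| = sqrt((-2)^2 + 18^2) = sqrt(328)
arg(z) = arctan(b/a) = arctan(18/-2) (quadrant-adjusted) = 96.34°


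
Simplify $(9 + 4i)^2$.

(a + bi)^2 = a^2 - b^2 + 2abi
= 9^2 - 4^2 + 2*9*4i
= 65 + 72i


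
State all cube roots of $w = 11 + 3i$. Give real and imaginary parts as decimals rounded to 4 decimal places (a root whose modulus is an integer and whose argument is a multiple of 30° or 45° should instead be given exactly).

|w| = sqrt(130) ≈ 11.401754, arg(w) ≈ 15.255119°
Root modulus = sqrt(130)^(1/3) ≈ 2.250733
Root arguments: θ_k = (arg(w) + 360°k)/3 for k = 0, 1, ..., 2
Compute each root as (root modulus)(cos θ_k + i sin θ_k) using full-precision intermediates, then round to 4 decimal places.
Roots: 2.2419 + 0.1995i, -1.2937 + 1.8418i, -0.9482 - 2.0413i


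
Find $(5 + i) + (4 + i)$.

(5 + 4) + (1 + 1)i = 9 + 2i


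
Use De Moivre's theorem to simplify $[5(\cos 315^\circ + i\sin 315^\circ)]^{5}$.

By De Moivre: z^n = r^n(cos(nθ) + i sin(nθ))
= 5^5(cos(5*315°) + i sin(5*315°))
= 3125(cos 135° + i sin 135°)
= -3125*sqrt(2)/2 + (3125*sqrt(2)/2)i


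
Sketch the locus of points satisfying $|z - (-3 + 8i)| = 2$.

|z - z0| = r describes a circle centered at z0 with radius r
Here z0 = -3 + 8i and r = 2
Locus: Circle centered at (-3, 8) with radius 2


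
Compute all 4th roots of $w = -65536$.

|w| = 65536, arg(w) = 180°
Root modulus = 65536^(1/4) = 16
Root arguments: θ_k = (180° + 360°k)/4 for k = 0, 1, ..., 3
Roots: 8*sqrt(2) + 8*sqrt(2)i, -8*sqrt(2) + 8*sqrt(2)i, -8*sqrt(2) - 8*sqrt(2)i, 8*sqrt(2) - 8*sqrt(2)i


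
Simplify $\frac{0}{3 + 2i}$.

Multiply numerator and denominator by conjugate (3 - 2i):
= (0)(3 - 2i) / (3^2 + 2^2)
= (0) / 13
= 0


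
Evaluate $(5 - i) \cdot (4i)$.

(a1*a2 - b1*b2) + (a1*b2 + b1*a2)i
= (0 - (-4)) + (20 + 0)i
= 4 + 20i


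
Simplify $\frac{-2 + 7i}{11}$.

Divisor is real, so divide each part by 11:
= -2/11 + (7/11)i


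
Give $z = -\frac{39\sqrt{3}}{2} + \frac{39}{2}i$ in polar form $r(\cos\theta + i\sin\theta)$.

r = |z| = sqrt(a^2 + b^2) = sqrt((-39*sqrt(3)/2)^2 + (39/2)^2) = sqrt(4563/4 + 1521/4) = sqrt(1521) = 39
θ = arctan(b/a) = arctan(19.5/-33.775) (quadrant-adjusted) = 150°
z = 39(cos 150° + i sin 150°)


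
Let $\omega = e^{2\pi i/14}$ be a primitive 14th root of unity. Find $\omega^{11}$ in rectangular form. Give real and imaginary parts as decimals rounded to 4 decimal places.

ω^11 = e^(2πi·11/14) = e^(i·11π/7)
= cos(11π/7) + i sin(11π/7)
= 0.2225 - 0.9749i


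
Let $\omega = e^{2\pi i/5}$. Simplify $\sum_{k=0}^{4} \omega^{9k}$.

Let ζ = ω^9 = e^(2πi·9/5). Since 5 ∤ 9, ζ ≠ 1.
Sum = Σ_{k=0}^{4} ζ^k = (ζ^5 - 1)/(ζ - 1) = (ω^{9·5} - 1)/(ζ - 1) = (1 - 1)/(ζ - 1) = 0


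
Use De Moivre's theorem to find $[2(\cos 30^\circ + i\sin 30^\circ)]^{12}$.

By De Moivre: z^n = r^n(cos(nθ) + i sin(nθ))
= 2^12(cos(12*30°) + i sin(12*30°))
= 4096(cos 0° + i sin 0°)
= 4096


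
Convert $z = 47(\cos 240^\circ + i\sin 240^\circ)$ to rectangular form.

a = r cos θ = 47 * -1/2 = -47/2
b = r sin θ = 47 * -sqrt(3)/2 = -47*sqrt(3)/2
z = -47/2 - (47*sqrt(3)/2)i


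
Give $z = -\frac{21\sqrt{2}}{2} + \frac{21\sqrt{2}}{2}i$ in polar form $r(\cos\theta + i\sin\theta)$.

r = |z| = sqrt(a^2 + b^2) = sqrt((-21*sqrt(2)/2)^2 + (21*sqrt(2)/2)^2) = sqrt(441/2 + 441/2) = sqrt(441) = 21
θ = arctan(b/a) = arctan(14.8492/-14.8492) (quadrant-adjusted) = 135°
z = 21(cos 135° + i sin 135°)


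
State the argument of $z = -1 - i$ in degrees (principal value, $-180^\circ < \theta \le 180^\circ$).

θ = arctan(b/a) = arctan(-1/-1) (quadrant-adjusted) = -135°


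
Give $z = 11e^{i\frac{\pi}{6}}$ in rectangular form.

a = r cos θ = 11 * sqrt(3)/2 = 11*sqrt(3)/2
b = r sin θ = 11 * 1/2 = 11/2
z = 11*sqrt(3)/2 + (11/2)i


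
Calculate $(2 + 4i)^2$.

(a + bi)^2 = a^2 - b^2 + 2abi
= 2^2 - 4^2 + 2*2*4i
= -12 + 16i


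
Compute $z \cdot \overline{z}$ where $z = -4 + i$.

z * conjugate(z) = |z|^2 = a^2 + b^2
= (-4)^2 + 1^2 = 17


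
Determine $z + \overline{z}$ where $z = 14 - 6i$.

z + conjugate(z) = (a + bi) + (a - bi) = 2a
= 2 * 14 = 28


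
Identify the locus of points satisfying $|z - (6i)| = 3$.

|z - z0| = r describes a circle centered at z0 with radius r
Here z0 = 6i and r = 3
Locus: Circle centered at (0, 6) with radius 3


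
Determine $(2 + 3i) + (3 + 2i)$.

(2 + 3) + (3 + 2)i = 5 + 5i


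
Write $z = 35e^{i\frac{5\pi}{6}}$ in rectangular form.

a = r cos θ = 35 * -sqrt(3)/2 = -35*sqrt(3)/2
b = r sin θ = 35 * 1/2 = 35/2
z = -35*sqrt(3)/2 + (35/2)i


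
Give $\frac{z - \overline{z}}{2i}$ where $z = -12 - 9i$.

z - conjugate(z) = 2bi
(z - conjugate(z))/(2i) = 2bi/(2i) = b = -9


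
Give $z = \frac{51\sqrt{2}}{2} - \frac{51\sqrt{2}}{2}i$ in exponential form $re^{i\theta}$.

r = |z| = sqrt((51*sqrt(2)/2)^2 + (-51*sqrt(2)/2)^2) = sqrt(2601/2 + 2601/2) = sqrt(2601) = 51
θ = arctan(b/a) = arctan(-36.0624/36.0624) (quadrant-adjusted) = -45° = -π/4
z = 51e^(-i*π/4)


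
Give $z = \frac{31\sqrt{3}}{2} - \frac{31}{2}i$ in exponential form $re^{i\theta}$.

r = |z| = sqrt((31*sqrt(3)/2)^2 + (-31/2)^2) = sqrt(2883/4 + 961/4) = sqrt(961) = 31
θ = arctan(b/a) = arctan(-15.5/26.8468) (quadrant-adjusted) = -30° = -π/6
z = 31e^(-i*π/6)


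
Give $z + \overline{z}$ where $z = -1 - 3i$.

z + conjugate(z) = (a + bi) + (a - bi) = 2a
= 2 * (-1) = -2


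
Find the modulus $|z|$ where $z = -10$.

|z| = sqrt(a^2 + b^2) = sqrt((-10)^2 + 0^2) = sqrt(100) = 10


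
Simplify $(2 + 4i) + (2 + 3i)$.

(2 + 2) + (4 + 3)i = 4 + 7i


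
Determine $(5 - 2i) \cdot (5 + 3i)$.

(a1*a2 - b1*b2) + (a1*b2 + b1*a2)i
= (25 - (-6)) + (15 + (-10))i
= 31 + 5i


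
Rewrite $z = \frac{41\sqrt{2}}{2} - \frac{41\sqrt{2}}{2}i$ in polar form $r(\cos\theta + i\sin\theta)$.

r = |z| = sqrt(a^2 + b^2) = sqrt((41*sqrt(2)/2)^2 + (-41*sqrt(2)/2)^2) = sqrt(1681/2 + 1681/2) = sqrt(1681) = 41
θ = arctan(b/a) = arctan(-28.9914/28.9914) (quadrant-adjusted) = 315°
z = 41(cos 315° + i sin 315°)


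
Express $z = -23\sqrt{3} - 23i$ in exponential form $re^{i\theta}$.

r = |z| = sqrt((-23*sqrt(3))^2 + (-23)^2) = sqrt(1587 + 529) = sqrt(2116) = 46
θ = arctan(b/a) = arctan(-23/-39.8372) (quadrant-adjusted) = -150° = -5π/6
z = 46e^(-i*5π/6)


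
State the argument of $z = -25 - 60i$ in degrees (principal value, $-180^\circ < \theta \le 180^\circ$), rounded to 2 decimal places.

θ = arctan(b/a) = arctan(-60/-25) (quadrant-adjusted) = -112.62°


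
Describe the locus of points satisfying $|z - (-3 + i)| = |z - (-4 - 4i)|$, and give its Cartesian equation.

|z - z1| = |z - z2| means z is equidistant from z1 and z2,
i.e. the perpendicular bisector of the segment from (-3, 1) to (-4, -4) (midpoint (-7/2, -3/2)).
With z = x + yi, square both sides:
(x - (-3))^2 + (y - 1)^2 = (x - (-4))^2 + (y - (-4))^2
The x^2 and y^2 terms cancel: -2x + (-10)y = 32 - 10 = 22
Simplify: x + 5y = -11
Locus: Perpendicular bisector of the segment from (-3, 1) to (-4, -4): the line x + 5y = -11


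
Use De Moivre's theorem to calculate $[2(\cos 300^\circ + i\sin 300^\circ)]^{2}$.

By De Moivre: z^n = r^n(cos(nθ) + i sin(nθ))
= 2^2(cos(2*300°) + i sin(2*300°))
= 4(cos 240° + i sin 240°)
= -2 - 2*sqrt(3)i


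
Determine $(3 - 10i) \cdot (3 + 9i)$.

(a1*a2 - b1*b2) + (a1*b2 + b1*a2)i
= (9 - (-90)) + (27 + (-30))i
= 99 - 3i


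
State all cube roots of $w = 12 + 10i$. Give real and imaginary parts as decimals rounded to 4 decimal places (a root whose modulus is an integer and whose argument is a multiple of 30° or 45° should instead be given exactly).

|w| = sqrt(244) ≈ 15.620499, arg(w) ≈ 39.805571°
Root modulus = sqrt(244)^(1/3) ≈ 2.499760
Root arguments: θ_k = (arg(w) + 360°k)/3 for k = 0, 1, ..., 2
Compute each root as (root modulus)(cos θ_k + i sin θ_k) using full-precision intermediates, then round to 4 decimal places.
Roots: 2.4330 + 0.5737i, -1.7134 + 1.8202i, -0.7196 - 2.3939i


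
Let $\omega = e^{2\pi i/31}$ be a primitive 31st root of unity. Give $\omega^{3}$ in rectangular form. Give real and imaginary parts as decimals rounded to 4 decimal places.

ω^3 = e^(2πi·3/31) = e^(i·6π/31)
= cos(6π/31) + i sin(6π/31)
= 0.8208 + 0.5713i


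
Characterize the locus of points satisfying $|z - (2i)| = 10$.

|z - z0| = r describes a circle centered at z0 with radius r
Here z0 = 2i and r = 10
Locus: Circle centered at (0, 2) with radius 10


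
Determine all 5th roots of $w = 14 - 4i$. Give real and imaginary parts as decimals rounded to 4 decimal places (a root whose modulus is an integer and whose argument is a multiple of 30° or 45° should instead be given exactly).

|w| = sqrt(212) ≈ 14.560220, arg(w) ≈ 344.054604°
Root modulus = sqrt(212)^(1/5) ≈ 1.708573
Root arguments: θ_k = (arg(w) + 360°k)/5 for k = 0, 1, ..., 4
Compute each root as (root modulus)(cos θ_k + i sin θ_k) using full-precision intermediates, then round to 4 decimal places.
Roots: 0.6176 + 1.5931i, -1.3243 + 1.0796i, -1.4360 - 0.9258i, 0.4368 - 1.6518i, 1.7059 - 0.0950i


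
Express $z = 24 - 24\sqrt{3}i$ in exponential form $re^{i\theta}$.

r = |z| = sqrt((24)^2 + (-24*sqrt(3))^2) = sqrt(576 + 1728) = sqrt(2304) = 48
θ = arctan(b/a) = arctan(-41.5692/24) (quadrant-adjusted) = -60° = -π/3
z = 48e^(-i*π/3)


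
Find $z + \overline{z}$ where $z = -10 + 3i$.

z + conjugate(z) = (a + bi) + (a - bi) = 2a
= 2 * (-10) = -20


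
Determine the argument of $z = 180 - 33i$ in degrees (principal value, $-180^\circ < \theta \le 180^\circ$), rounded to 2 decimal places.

θ = arctan(b/a) = arctan(-33/180) (quadrant-adjusted) = -10.39°


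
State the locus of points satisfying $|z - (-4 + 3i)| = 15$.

|z - z0| = r describes a circle centered at z0 with radius r
Here z0 = -4 + 3i and r = 15
Locus: Circle centered at (-4, 3) with radius 15


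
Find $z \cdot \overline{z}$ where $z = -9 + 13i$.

z * conjugate(z) = |z|^2 = a^2 + b^2
= (-9)^2 + 13^2 = 250


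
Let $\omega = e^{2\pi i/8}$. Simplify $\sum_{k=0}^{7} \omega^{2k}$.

Let ζ = ω^2 = e^(2πi·2/8). Since 8 ∤ 2, ζ ≠ 1.
Sum = Σ_{k=0}^{7} ζ^k = (ζ^8 - 1)/(ζ - 1) = (ω^{2·8} - 1)/(ζ - 1) = (1 - 1)/(ζ - 1) = 0


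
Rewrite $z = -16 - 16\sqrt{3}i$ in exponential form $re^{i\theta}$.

r = |z| = sqrt((-16)^2 + (-16*sqrt(3))^2) = sqrt(256 + 768) = sqrt(1024) = 32
θ = arctan(b/a) = arctan(-27.7128/-16) (quadrant-adjusted) = -120° = -2π/3
z = 32e^(-i*2π/3)


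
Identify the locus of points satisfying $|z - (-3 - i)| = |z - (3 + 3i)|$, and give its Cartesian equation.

|z - z1| = |z - z2| means z is equidistant from z1 and z2,
i.e. the perpendicular bisector of the segment from (-3, -1) to (3, 3) (midpoint (0, 1)).
With z = x + yi, square both sides:
(x - (-3))^2 + (y - (-1))^2 = (x - 3)^2 + (y - 3)^2
The x^2 and y^2 terms cancel: 12x + 8y = 18 - 10 = 8
Simplify: 3x + 2y = 2
Locus: Perpendicular bisector of the segment from (-3, -1) to (3, 3): the line 3x + 2y = 2


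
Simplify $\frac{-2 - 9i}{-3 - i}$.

Multiply numerator and denominator by conjugate (-3 + i):
= (-2 - 9i)(-3 + i) / ((-3)^2 + (-1)^2)
= (15 + 25i) / 10
Divide through by 5: (3 + 5i) / 2
= 3/2 + (5/2)i


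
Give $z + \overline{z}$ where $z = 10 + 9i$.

z + conjugate(z) = (a + bi) + (a - bi) = 2a
= 2 * 10 = 20


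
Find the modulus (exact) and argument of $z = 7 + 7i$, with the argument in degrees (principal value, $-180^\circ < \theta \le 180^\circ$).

|z| = sqrt(7^2 + 7^2) = sqrt(98)
arg(z) = arctan(b/a) = arctan(7/7) (quadrant-adjusted) = 45°


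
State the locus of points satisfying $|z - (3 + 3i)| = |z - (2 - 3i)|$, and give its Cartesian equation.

|z - z1| = |z - z2| means z is equidistant from z1 and z2,
i.e. the perpendicular bisector of the segment from (3, 3) to (2, -3) (midpoint (5/2, 0)).
With z = x + yi, square both sides:
(x - 3)^2 + (y - 3)^2 = (x - 2)^2 + (y - (-3))^2
The x^2 and y^2 terms cancel: -2x + (-12)y = 13 - 18 = -5
Simplify: 2x + 12y = 5
Locus: Perpendicular bisector of the segment from (3, 3) to (2, -3): the line 2x + 12y = 5
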